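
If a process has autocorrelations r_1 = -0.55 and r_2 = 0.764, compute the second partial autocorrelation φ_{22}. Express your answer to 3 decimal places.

0.662

φ_{22} = (r_2 − r_1²) / (1 − r_1²)
r_1² = (-0.55)² = 0.3025
Numerator = 0.764 − 0.3025 = 0.4615; denominator = 1 − 0.3025 = 0.6975
φ_{22} = 0.4615 / 0.6975 = 0.662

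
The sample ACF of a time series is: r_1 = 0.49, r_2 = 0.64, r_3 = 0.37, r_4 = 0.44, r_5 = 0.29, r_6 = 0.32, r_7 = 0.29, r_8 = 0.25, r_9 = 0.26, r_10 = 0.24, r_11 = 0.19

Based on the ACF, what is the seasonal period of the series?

The largest autocorrelation is r_2 = 0.64; the remaining lags stay at or below 0.49.
The dominant spike at lag 2 indicates a seasonal period of 2.

2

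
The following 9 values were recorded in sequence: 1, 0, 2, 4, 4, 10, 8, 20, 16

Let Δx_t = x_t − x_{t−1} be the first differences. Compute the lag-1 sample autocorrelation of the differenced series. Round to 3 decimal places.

First differences Δx: -1, 2, 2, 0, 6, -2, 12, -4
Mean of differences = 1.8750
Numerator Σ(Δx_t−Δx̄)(Δx_{t+1}−Δx̄) = -123.0156
Denominator Σ(Δx_t−Δx̄)² = 180.8750
r_1(Δx) = -123.0156 / 180.8750 = -0.680

-0.680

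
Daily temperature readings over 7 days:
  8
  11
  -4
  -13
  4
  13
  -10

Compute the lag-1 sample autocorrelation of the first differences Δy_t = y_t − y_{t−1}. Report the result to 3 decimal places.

First differences Δy: 3, -15, -9, 17, 9, -23
Mean of differences = -3.0000
Numerator Σ(Δy_t−Δȳ)(Δy_{t+1}−Δȳ) = -120.0000
Denominator Σ(Δy_t−Δȳ)² = 1160.0000
r_1(Δy) = -120.0000 / 1160.0000 = -0.103

-0.103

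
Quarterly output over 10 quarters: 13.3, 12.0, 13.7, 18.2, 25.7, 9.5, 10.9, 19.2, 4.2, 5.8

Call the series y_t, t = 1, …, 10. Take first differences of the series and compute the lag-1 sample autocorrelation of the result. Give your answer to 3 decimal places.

First differences Δy: -1.3, 1.7, 4.5, 7.5, -16.2, 1.4, 8.3, -15.0, 1.6
Mean of differences = -0.8333
Numerator Σ(Δy_t−Δȳ)(Δy_{t+1}−Δȳ) = -249.0644
Denominator Σ(Δy_t−Δȳ)² = 635.6800
r_1(Δy) = -249.0644 / 635.6800 = -0.392

-0.392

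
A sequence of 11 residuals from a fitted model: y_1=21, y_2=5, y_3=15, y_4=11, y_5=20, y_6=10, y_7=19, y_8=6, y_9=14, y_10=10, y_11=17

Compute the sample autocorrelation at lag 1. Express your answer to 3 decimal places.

Mean ȳ = (21 + 5 + 15 + 11 + 20 + 10 + 19 + 6 + 14 + 10 + 17)/11 = 13.4545
Numerator Σ_{t=1}^{10}(y_t−ȳ)(y_{t+1}−ȳ) = -198.0248
Denominator Σ(y_t−ȳ)² = 302.7273
r_1 = -198.0248 / 302.7273 = -0.654

-0.654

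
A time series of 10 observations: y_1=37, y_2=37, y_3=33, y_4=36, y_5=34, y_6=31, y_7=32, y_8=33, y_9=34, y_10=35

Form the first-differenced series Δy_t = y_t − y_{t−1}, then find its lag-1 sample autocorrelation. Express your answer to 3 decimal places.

First differences Δy: 0, -4, 3, -2, -3, 1, 1, 1, 1
Mean of differences = -0.2222
Numerator Σ(Δy_t−Δȳ)(Δy_{t+1}−Δȳ) = -12.7160
Denominator Σ(Δy_t−Δȳ)² = 41.5556
r_1(Δy) = -12.7160 / 41.5556 = -0.306

-0.306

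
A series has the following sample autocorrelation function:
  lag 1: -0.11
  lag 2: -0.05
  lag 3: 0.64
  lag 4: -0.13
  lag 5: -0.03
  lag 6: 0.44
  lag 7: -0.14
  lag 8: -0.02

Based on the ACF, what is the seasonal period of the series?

The largest autocorrelation is r_3 = 0.64, with a weaker echo at lag 6 (0.44); the remaining lags stay at or below -0.02.
The dominant spike at lag 3 indicates a seasonal period of 3.

3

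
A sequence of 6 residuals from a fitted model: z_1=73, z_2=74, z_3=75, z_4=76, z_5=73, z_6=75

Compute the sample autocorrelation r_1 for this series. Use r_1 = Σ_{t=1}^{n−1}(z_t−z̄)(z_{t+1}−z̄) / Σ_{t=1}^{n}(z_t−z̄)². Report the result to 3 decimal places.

-0.242

Mean z̄ = (73 + 74 + 75 + 76 + 73 + 75)/6 = 74.3333
Deviations from mean: -1.3333, -0.3333, 0.6667, 1.6667, -1.3333, 0.6667
Numerator Σ_{t=1}^{5}(z_t−z̄)(z_{t+1}−z̄) = -1.7778
Denominator Σ(z_t−z̄)² = 7.3333
r_1 = -1.7778 / 7.3333 = -0.242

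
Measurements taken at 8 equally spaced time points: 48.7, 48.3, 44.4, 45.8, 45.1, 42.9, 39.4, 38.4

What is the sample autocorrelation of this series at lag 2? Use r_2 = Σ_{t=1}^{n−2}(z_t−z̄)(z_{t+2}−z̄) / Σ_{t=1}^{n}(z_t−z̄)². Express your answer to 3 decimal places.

Mean z̄ = (48.7 + 48.3 + 44.4 + 45.8 + 45.1 + 42.9 + 39.4 + 38.4)/8 = 44.1250
Σ(z_t−z̄)(z_{t+2}−z̄) = (1.2581) + (6.9931) + (0.2681) + (-2.0519) + (-4.6069) + (7.0131) = 8.8738
Denominator Σ(z_t−z̄)² = 98.7950
r_2 = 8.8738 / 98.7950 = 0.090

0.090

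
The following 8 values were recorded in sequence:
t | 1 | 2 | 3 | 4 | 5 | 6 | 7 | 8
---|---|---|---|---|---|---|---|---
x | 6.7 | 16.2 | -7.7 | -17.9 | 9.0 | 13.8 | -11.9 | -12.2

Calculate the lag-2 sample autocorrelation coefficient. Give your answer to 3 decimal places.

Mean x̄ = (6.7 + 16.2 − 7.7 − 17.9 + 9.0 + 13.8 − 11.9 − 12.2)/8 = -0.5000
Deviations from mean: 7.2000, 16.7000, -7.2000, -17.4000, 9.5000, 14.3000, -11.4000, -11.7000
Numerator Σ_{t=1}^{6}(x_t−x̄)(x_{t+2}−x̄) = -935.2500
Denominator Σ(x_t−x̄)² = 1246.9200
r_2 = -935.2500 / 1246.9200 = -0.750

-0.750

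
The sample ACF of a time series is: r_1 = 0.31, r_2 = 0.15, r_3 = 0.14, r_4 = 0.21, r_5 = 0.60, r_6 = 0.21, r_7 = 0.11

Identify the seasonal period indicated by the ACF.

5

The largest autocorrelation is r_5 = 0.60; the remaining lags stay at or below 0.31. The elevated value at lag 1 (0.31), dropping to 0.15 at lag 2, reflects decaying short-term dependence rather than seasonality.
The dominant spike at lag 5 indicates a seasonal period of 5.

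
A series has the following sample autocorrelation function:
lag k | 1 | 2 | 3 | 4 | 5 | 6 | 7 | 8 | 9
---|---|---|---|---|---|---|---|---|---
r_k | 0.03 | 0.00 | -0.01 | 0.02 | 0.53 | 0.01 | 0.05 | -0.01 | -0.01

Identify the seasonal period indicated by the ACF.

The largest autocorrelation is r_5 = 0.53; the remaining lags stay at or below 0.05.
The dominant spike at lag 5 indicates a seasonal period of 5.

5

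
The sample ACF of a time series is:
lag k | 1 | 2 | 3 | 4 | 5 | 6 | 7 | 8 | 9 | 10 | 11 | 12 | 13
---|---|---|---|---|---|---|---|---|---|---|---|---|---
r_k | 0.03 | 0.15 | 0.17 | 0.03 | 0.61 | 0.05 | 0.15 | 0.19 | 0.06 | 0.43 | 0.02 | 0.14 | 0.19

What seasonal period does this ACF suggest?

5

The largest autocorrelation is r_5 = 0.61, with a weaker echo at lag 10 (0.43); the remaining lags stay at or below 0.19.
The dominant spike at lag 5 indicates a seasonal period of 5.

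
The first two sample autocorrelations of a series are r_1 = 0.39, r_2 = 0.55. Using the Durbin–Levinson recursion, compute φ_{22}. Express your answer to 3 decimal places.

0.469

φ_{22} = (r_2 − r_1²) / (1 − r_1²)
r_1² = (0.39)² = 0.1521
Numerator = 0.55 − 0.1521 = 0.3979; denominator = 1 − 0.1521 = 0.8479
φ_{22} = 0.3979 / 0.8479 = 0.469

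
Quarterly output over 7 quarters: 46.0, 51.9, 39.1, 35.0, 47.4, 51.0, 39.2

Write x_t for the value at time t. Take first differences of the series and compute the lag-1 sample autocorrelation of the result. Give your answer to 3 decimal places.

-0.144

First differences Δx: 5.9, -12.8, -4.1, 12.4, 3.6, -11.8
Mean of differences = -1.1333
Numerator Σ(Δx_t−Δx̄)(Δx_{t+1}−Δx̄) = -74.0244
Denominator Σ(Δx_t−Δx̄)² = 513.7133
r_1(Δx) = -74.0244 / 513.7133 = -0.144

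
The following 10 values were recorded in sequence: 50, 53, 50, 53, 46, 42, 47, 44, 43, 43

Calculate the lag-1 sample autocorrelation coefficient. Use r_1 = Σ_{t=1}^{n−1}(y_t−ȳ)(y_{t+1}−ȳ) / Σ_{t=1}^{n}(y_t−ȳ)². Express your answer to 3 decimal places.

Mean ȳ = (50 + 53 + 50 + 53 + 46 + 42 + 47 + 44 + 43 + 43)/10 = 47.1000
Numerator Σ_{t=1}^{9}(y_t−ȳ)(y_{t+1}−ȳ) = 80.7900
Denominator Σ(y_t−ȳ)² = 156.9000
r_1 = 80.7900 / 156.9000 = 0.515

0.515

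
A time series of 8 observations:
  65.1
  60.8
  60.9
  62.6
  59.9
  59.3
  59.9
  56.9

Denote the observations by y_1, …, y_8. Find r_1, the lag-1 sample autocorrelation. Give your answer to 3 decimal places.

Mean ȳ = (65.1 + 60.8 + 60.9 + 62.6 + 59.9 + 59.3 + 59.9 + 56.9)/8 = 60.6750
Numerator Σ_{t=1}^{7}(y_t−ȳ)(y_{t+1}−ȳ) = 4.5794
Denominator Σ(y_t−ȳ)² = 40.6950
r_1 = 4.5794 / 40.6950 = 0.113

0.113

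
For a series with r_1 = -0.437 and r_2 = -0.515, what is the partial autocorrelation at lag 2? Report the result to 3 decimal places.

φ_{22} = (r_2 − r_1²) / (1 − r_1²)
r_1² = (-0.437)² = 0.190969
Numerator = -0.515 − 0.1910 = -0.7060; denominator = 1 − 0.1910 = 0.8090
φ_{22} = -0.7060 / 0.8090 = -0.873

-0.873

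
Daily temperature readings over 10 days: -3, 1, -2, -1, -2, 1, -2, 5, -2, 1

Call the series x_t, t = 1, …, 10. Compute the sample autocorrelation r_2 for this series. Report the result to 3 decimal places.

0.482

Mean x̄ = (-3 + 1 − 2 − 1 − 2 + 1 − 2 + 5 − 2 + 1)/10 = -0.4000
Numerator Σ_{t=1}^{8}(x_t−x̄)(x_{t+2}−x̄) = 25.2800
Denominator Σ(x_t−x̄)² = 52.4000
r_2 = 25.2800 / 52.4000 = 0.482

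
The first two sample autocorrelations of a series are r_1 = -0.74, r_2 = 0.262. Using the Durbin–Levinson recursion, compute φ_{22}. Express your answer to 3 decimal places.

φ_{22} = (r_2 − r_1²) / (1 − r_1²)
r_1² = (-0.74)² = 0.5476
Numerator = 0.262 − 0.5476 = -0.2856; denominator = 1 − 0.5476 = 0.4524
φ_{22} = -0.2856 / 0.4524 = -0.631

-0.631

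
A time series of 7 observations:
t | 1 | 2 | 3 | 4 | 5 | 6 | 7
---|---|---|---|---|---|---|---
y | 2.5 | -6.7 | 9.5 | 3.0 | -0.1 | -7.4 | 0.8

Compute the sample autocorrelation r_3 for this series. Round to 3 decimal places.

Mean ȳ = (2.5 − 6.7 + 9.5 + 3.0 − 0.1 − 7.4 + 0.8)/7 = 0.2286
Numerator Σ_{t=1}^{4}(y_t−ȳ)(y_{t+3}−ȳ) = -60.5724
Denominator Σ(y_t−ȳ)² = 205.4343
r_3 = -60.5724 / 205.4343 = -0.295

-0.295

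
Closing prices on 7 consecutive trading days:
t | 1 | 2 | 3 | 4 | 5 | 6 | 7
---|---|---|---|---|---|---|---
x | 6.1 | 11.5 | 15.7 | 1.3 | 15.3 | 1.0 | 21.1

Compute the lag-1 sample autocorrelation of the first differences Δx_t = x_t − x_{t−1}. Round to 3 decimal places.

First differences Δx: 5.4, 4.2, -14.4, 14.0, -14.3, 20.1
Mean of differences = 2.5000
Numerator Σ(Δx_t−Δx̄)(Δx_{t+1}−Δx̄) = -707.0300
Denominator Σ(Δx_t−Δx̄)² = 1021.1600
r_1(Δx) = -707.0300 / 1021.1600 = -0.692

-0.692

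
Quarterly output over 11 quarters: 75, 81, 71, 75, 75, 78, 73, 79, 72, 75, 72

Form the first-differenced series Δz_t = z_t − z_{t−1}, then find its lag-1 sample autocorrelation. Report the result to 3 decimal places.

First differences Δz: 6, -10, 4, 0, 3, -5, 6, -7, 3, -3
Mean of differences = -0.3000
Numerator Σ(Δz_t−Δz̄)(Δz_{t+1}−Δz̄) = -218.8900
Denominator Σ(Δz_t−Δz̄)² = 288.1000
r_1(Δz) = -218.8900 / 288.1000 = -0.760

-0.760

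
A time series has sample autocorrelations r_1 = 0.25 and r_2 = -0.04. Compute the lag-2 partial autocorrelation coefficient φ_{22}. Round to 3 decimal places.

-0.109

φ_{22} = (r_2 − r_1²) / (1 − r_1²)
r_1² = (0.25)² = 0.0625
Numerator = -0.04 − 0.0625 = -0.1025; denominator = 1 − 0.0625 = 0.9375
φ_{22} = -0.1025 / 0.9375 = -0.109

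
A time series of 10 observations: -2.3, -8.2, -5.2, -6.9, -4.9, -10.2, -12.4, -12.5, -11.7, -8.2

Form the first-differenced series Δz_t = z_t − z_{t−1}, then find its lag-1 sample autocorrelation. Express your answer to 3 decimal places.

First differences Δz: -5.9, 3.0, -1.7, 2.0, -5.3, -2.2, -0.1, 0.8, 3.5
Mean of differences = -0.6556
Numerator Σ(Δz_t−Δz̄)(Δz_{t+1}−Δz̄) = -24.9242
Denominator Σ(Δz_t−Δz̄)² = 92.6622
r_1(Δz) = -24.9242 / 92.6622 = -0.269

-0.269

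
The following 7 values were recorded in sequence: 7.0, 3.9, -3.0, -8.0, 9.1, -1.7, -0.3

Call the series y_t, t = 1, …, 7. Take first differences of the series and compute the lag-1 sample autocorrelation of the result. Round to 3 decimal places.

-0.491

First differences Δy: -3.1, -6.9, -5.0, 17.1, -10.8, 1.4
Mean of differences = -1.2167
Numerator Σ(Δy_t−Δȳ)(Δy_{t+1}−Δȳ) = -237.7036
Denominator Σ(Δy_t−Δȳ)² = 484.3483
r_1(Δy) = -237.7036 / 484.3483 = -0.491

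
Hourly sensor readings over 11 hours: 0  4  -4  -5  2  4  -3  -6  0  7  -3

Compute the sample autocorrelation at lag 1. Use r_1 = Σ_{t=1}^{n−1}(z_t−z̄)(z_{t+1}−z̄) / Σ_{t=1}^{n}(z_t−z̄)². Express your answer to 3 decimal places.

Mean z̄ = (0 + 4 − 4 − 5 + 2 + 4 − 3 − 6 + 0 + 7 − 3)/11 = -0.3636
Numerator Σ_{t=1}^{10}(z_t−z̄)(z_{t+1}−z̄) = -13.4959
Denominator Σ(z_t−z̄)² = 178.5455
r_1 = -13.4959 / 178.5455 = -0.076

-0.076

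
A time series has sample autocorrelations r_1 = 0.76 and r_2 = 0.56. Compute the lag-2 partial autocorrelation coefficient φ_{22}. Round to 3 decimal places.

φ_{22} = (r_2 − r_1²) / (1 − r_1²)
r_1² = (0.76)² = 0.5776
Numerator = 0.56 − 0.5776 = -0.0176; denominator = 1 − 0.5776 = 0.4224
φ_{22} = -0.0176 / 0.4224 = -0.042

-0.042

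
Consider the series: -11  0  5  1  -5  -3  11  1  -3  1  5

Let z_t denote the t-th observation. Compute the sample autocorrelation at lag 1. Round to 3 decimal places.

-0.028

Mean z̄ = (-11 + 0 + 5 + 1 − 5 − 3 + 11 + 1 − 3 + 1 + 5)/11 = 0.1818
Numerator Σ_{t=1}^{10}(z_t−z̄)(z_{t+1}−z̄) = -9.4876
Denominator Σ(z_t−z̄)² = 337.6364
r_1 = -9.4876 / 337.6364 = -0.028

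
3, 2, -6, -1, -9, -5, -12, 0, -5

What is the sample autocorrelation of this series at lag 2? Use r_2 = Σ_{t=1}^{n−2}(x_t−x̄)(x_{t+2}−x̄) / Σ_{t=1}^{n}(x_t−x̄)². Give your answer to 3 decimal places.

Mean x̄ = (3 + 2 − 6 − 1 − 9 − 5 − 12 + 0 − 5)/9 = -3.6667
Σ(x_t−x̄)(x_{t+2}−x̄) = (-15.5556) + (15.1111) + (12.4444) + (-3.5556) + (44.4444) + (-4.8889) + (11.1111) = 59.1111
Denominator Σ(x_t−x̄)² = 204.0000
r_2 = 59.1111 / 204.0000 = 0.290

0.290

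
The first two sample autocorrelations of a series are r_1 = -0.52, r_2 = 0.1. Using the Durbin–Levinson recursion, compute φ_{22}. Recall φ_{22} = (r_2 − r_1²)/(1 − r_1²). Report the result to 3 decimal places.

φ_{22} = (r_2 − r_1²) / (1 − r_1²)
r_1² = (-0.52)² = 0.2704
Numerator = 0.1 − 0.2704 = -0.1704; denominator = 1 − 0.2704 = 0.7296
φ_{22} = -0.1704 / 0.7296 = -0.234

-0.234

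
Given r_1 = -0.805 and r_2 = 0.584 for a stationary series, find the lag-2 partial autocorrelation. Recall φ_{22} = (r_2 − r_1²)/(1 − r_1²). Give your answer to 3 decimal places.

φ_{22} = (r_2 − r_1²) / (1 − r_1²)
r_1² = (-0.805)² = 0.648025
Numerator = 0.584 − 0.6480 = -0.0640; denominator = 1 − 0.6480 = 0.3520
φ_{22} = -0.0640 / 0.3520 = -0.182

-0.182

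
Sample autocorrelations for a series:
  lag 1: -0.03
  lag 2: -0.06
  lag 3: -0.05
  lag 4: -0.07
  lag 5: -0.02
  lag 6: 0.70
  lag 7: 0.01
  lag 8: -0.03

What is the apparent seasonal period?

The largest autocorrelation is r_6 = 0.70; the remaining lags stay at or below 0.01.
The dominant spike at lag 6 indicates a seasonal period of 6.

6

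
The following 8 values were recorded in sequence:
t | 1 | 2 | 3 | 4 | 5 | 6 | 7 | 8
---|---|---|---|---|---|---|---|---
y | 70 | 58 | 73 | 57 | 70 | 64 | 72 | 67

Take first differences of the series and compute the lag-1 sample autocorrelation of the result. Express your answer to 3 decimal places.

-0.859

First differences Δy: -12, 15, -16, 13, -6, 8, -5
Mean of differences = -0.4286
Numerator Σ(Δy_t−Δȳ)(Δy_{t+1}−Δȳ) = -788.1837
Denominator Σ(Δy_t−Δȳ)² = 917.7143
r_1(Δy) = -788.1837 / 917.7143 = -0.859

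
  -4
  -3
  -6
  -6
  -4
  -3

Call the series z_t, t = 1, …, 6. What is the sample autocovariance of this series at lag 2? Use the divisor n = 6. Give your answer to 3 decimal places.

Mean z̄ = (-4 − 3 − 6 − 6 − 4 − 3)/6 = -4.3333
Σ_{t=1}^{4}(z_t−z̄)(z_{t+2}−z̄) = -5.5556
γ_2 = -5.5556 / 6 = -0.926

-0.926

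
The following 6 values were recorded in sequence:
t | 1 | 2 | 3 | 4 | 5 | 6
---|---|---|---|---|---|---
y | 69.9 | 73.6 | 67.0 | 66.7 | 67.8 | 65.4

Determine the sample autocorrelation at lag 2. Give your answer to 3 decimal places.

-0.115

Mean ȳ = (69.9 + 73.6 + 67.0 + 66.7 + 67.8 + 65.4)/6 = 68.4000
Σ(y_t−ȳ)(y_{t+2}−ȳ) = (-2.1000) + (-8.8400) + (0.8400) + (5.1000) = -5.0000
Denominator Σ(y_t−ȳ)² = 43.5000
r_2 = -5.0000 / 43.5000 = -0.115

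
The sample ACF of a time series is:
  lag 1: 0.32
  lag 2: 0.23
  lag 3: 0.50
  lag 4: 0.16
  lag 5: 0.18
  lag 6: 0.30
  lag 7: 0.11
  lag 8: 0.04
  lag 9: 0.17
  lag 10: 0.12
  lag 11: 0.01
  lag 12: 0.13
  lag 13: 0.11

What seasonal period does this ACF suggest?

3

The largest autocorrelation is r_3 = 0.50; the remaining lags stay at or below 0.32. The elevated value at lag 1 (0.32), dropping to 0.23 at lag 2, reflects decaying short-term dependence rather than seasonality.
The dominant spike at lag 3 indicates a seasonal period of 3.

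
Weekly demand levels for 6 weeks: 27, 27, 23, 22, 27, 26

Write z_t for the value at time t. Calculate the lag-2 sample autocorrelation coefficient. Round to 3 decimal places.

Mean z̄ = (27 + 27 + 23 + 22 + 27 + 26)/6 = 25.3333
Deviations from mean: 1.6667, 1.6667, -2.3333, -3.3333, 1.6667, 0.6667
Σ(z_t−z̄)(z_{t+2}−z̄) = (-3.8889) + (-5.5556) + (-3.8889) + (-2.2222) = -15.5556
Denominator Σ(z_t−z̄)² = 25.3333
r_2 = -15.5556 / 25.3333 = -0.614

-0.614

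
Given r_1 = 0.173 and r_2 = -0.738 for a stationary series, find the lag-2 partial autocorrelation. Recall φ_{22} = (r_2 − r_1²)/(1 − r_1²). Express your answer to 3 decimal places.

φ_{22} = (r_2 − r_1²) / (1 − r_1²)
r_1² = (0.173)² = 0.029929
Numerator = -0.738 − 0.0299 = -0.7679; denominator = 1 − 0.0299 = 0.9701
φ_{22} = -0.7679 / 0.9701 = -0.792

-0.792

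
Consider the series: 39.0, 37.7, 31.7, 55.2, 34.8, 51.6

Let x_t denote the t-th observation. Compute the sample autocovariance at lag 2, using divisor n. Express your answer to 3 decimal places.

Mean x̄ = (39.0 + 37.7 + 31.7 + 55.2 + 34.8 + 51.6)/6 = 41.6667
Deviations: -2.6667, -3.9667, -9.9667, 13.5333, -6.8667, 9.9333
Σ_{t=1}^{4}(x_t−x̄)(x_{t+2}−x̄) = 175.7644
γ_2 = 175.7644 / 6 = 29.294

29.294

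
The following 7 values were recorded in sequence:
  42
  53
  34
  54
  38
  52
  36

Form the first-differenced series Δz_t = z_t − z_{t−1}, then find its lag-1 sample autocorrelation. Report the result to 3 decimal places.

-0.858

First differences Δz: 11, -19, 20, -16, 14, -16
Mean of differences = -1.0000
Numerator Σ(Δz_t−Δz̄)(Δz_{t+1}−Δz̄) = -1359.0000
Denominator Σ(Δz_t−Δz̄)² = 1584.0000
r_1(Δz) = -1359.0000 / 1584.0000 = -0.858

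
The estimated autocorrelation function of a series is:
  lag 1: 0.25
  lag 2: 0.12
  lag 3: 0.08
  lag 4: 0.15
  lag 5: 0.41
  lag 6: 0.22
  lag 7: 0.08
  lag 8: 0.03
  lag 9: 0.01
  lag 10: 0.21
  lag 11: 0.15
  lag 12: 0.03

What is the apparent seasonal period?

5

The largest autocorrelation is r_5 = 0.41; the remaining lags stay at or below 0.25. The elevated value at lag 1 (0.25), dropping to 0.12 at lag 2, reflects decaying short-term dependence rather than seasonality.
The dominant spike at lag 5 indicates a seasonal period of 5.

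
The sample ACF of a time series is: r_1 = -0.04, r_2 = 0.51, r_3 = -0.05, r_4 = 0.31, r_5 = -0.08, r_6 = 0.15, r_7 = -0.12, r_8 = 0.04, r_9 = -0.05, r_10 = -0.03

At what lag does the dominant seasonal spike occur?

2

The largest autocorrelation is r_2 = 0.51, with weaker echoes at lags 4 (0.31) and 6 (0.15); the remaining lags stay at or below 0.04.
The dominant spike at lag 2 indicates a seasonal period of 2.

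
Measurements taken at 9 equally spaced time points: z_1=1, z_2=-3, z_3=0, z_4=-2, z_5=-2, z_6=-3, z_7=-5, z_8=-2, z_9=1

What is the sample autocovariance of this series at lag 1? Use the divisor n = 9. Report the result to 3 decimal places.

-0.123

Mean z̄ = (1 − 3 + 0 − 2 − 2 − 3 − 5 − 2 + 1)/9 = -1.6667
Σ_{t=1}^{8}(z_t−z̄)(z_{t+1}−z̄) = -1.1111
γ_1 = -1.1111 / 9 = -0.123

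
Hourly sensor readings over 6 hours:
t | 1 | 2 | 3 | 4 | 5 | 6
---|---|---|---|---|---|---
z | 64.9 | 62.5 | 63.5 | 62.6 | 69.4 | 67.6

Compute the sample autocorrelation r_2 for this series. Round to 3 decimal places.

-0.158

Mean z̄ = (64.9 + 62.5 + 63.5 + 62.6 + 69.4 + 67.6)/6 = 65.0833
Deviations from mean: -0.1833, -2.5833, -1.5833, -2.4833, 4.3167, 2.5167
Σ(z_t−z̄)(z_{t+2}−z̄) = (0.2903) + (6.4153) + (-6.8347) + (-6.2497) = -6.3789
Denominator Σ(z_t−z̄)² = 40.3483
r_2 = -6.3789 / 40.3483 = -0.158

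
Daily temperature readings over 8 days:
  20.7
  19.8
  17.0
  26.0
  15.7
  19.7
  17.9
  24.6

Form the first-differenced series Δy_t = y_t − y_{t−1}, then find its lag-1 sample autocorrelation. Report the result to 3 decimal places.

First differences Δy: -0.9, -2.8, 9.0, -10.3, 4.0, -1.8, 6.7
Mean of differences = 0.5571
Numerator Σ(Δy_t−Δȳ)(Δy_{t+1}−Δȳ) = -175.0918
Denominator Σ(Δy_t−Δȳ)² = 257.6971
r_1(Δy) = -175.0918 / 257.6971 = -0.679

-0.679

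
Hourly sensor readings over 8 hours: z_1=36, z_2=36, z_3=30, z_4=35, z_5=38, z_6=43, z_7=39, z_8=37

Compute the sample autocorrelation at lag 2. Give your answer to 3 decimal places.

-0.090

Mean z̄ = (36 + 36 + 30 + 35 + 38 + 43 + 39 + 37)/8 = 36.7500
Deviations from mean: -0.7500, -0.7500, -6.7500, -1.7500, 1.2500, 6.2500, 2.2500, 0.2500
Σ(z_t−z̄)(z_{t+2}−z̄) = (5.0625) + (1.3125) + (-8.4375) + (-10.9375) + (2.8125) + (1.5625) = -8.6250
Denominator Σ(z_t−z̄)² = 95.5000
r_2 = -8.6250 / 95.5000 = -0.090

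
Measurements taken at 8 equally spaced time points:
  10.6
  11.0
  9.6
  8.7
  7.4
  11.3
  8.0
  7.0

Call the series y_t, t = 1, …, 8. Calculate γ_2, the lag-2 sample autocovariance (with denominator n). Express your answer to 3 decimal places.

Mean ȳ = (10.6 + 11.0 + 9.6 + 8.7 + 7.4 + 11.3 + 8.0 + 7.0)/8 = 9.2000
Deviations: 1.4000, 1.8000, 0.4000, -0.5000, -1.8000, 2.1000, -1.2000, -2.2000
Σ_{t=1}^{6}(y_t−ȳ)(y_{t+2}−ȳ) = -4.5700
γ_2 = -4.5700 / 8 = -0.571

-0.571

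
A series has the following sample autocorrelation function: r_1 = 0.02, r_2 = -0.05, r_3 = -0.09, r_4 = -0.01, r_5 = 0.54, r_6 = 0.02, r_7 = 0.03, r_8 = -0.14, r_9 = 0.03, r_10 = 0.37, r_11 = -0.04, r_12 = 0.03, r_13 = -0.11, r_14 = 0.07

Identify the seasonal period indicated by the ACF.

The largest autocorrelation is r_5 = 0.54, with a weaker echo at lag 10 (0.37); the remaining lags stay at or below 0.07.
The dominant spike at lag 5 indicates a seasonal period of 5.

5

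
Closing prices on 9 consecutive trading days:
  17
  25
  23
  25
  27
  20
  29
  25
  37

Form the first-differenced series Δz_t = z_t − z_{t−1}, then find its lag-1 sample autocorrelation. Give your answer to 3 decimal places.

First differences Δz: 8, -2, 2, 2, -7, 9, -4, 12
Mean of differences = 2.5000
Numerator Σ(Δz_t−Δz̄)(Δz_{t+1}−Δz̄) = -183.2500
Denominator Σ(Δz_t−Δz̄)² = 316.0000
r_1(Δz) = -183.2500 / 316.0000 = -0.580

-0.580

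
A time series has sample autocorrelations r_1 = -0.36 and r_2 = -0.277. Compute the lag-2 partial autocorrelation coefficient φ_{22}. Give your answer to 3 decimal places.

φ_{22} = (r_2 − r_1²) / (1 − r_1²)
r_1² = (-0.36)² = 0.1296
Numerator = -0.277 − 0.1296 = -0.4066; denominator = 1 − 0.1296 = 0.8704
φ_{22} = -0.4066 / 0.8704 = -0.467

-0.467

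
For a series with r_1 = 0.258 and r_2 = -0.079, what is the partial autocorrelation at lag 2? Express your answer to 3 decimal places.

φ_{22} = (r_2 − r_1²) / (1 − r_1²)
r_1² = (0.258)² = 0.066564
Numerator = -0.079 − 0.0666 = -0.1456; denominator = 1 − 0.0666 = 0.9334
φ_{22} = -0.1456 / 0.9334 = -0.156

-0.156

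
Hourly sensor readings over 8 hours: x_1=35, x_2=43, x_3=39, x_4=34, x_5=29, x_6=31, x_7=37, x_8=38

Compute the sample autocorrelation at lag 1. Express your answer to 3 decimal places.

0.376

Mean x̄ = (35 + 43 + 39 + 34 + 29 + 31 + 37 + 38)/8 = 35.7500
Deviations from mean: -0.7500, 7.2500, 3.2500, -1.7500, -6.7500, -4.7500, 1.2500, 2.2500
Σ(x_t−x̄)(x_{t+1}−x̄) = (-5.4375) + (23.5625) + (-5.6875) + (11.8125) + (32.0625) + (-5.9375) + (2.8125) = 53.1875
Denominator Σ(x_t−x̄)² = 141.5000
r_1 = 53.1875 / 141.5000 = 0.376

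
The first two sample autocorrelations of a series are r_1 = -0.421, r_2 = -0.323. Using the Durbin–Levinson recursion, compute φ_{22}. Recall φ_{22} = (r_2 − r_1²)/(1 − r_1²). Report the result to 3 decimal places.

φ_{22} = (r_2 − r_1²) / (1 − r_1²)
r_1² = (-0.421)² = 0.177241
Numerator = -0.323 − 0.1772 = -0.5002; denominator = 1 − 0.1772 = 0.8228
φ_{22} = -0.5002 / 0.8228 = -0.608

-0.608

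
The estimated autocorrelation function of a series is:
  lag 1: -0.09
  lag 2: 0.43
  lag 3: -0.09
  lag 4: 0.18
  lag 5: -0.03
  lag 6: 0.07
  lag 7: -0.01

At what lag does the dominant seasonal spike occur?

The largest autocorrelation is r_2 = 0.43, with a weaker echo at lag 4 (0.18); the remaining lags stay at or below 0.07.
The dominant spike at lag 2 indicates a seasonal period of 2.

2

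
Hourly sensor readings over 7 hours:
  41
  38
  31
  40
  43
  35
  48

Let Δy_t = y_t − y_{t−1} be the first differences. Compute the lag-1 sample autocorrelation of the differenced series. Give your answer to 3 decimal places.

First differences Δy: -3, -7, 9, 3, -8, 13
Mean of differences = 1.1667
Numerator Σ(Δy_t−Δȳ)(Δy_{t+1}−Δȳ) = -140.8611
Denominator Σ(Δy_t−Δȳ)² = 372.8333
r_1(Δy) = -140.8611 / 372.8333 = -0.378

-0.378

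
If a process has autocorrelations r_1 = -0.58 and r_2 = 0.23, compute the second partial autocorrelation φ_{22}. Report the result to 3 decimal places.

φ_{22} = (r_2 − r_1²) / (1 − r_1²)
r_1² = (-0.58)² = 0.3364
Numerator = 0.23 − 0.3364 = -0.1064; denominator = 1 − 0.3364 = 0.6636
φ_{22} = -0.1064 / 0.6636 = -0.160

-0.160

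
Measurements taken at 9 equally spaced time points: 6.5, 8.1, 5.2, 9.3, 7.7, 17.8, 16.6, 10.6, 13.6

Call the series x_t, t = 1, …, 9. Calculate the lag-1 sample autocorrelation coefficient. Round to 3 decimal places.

Mean x̄ = (6.5 + 8.1 + 5.2 + 9.3 + 7.7 + 17.8 + 16.6 + 10.6 + 13.6)/9 = 10.6000
Numerator Σ_{t=1}^{8}(x_t−x̄)(x_{t+1}−x̄) = 56.8600
Denominator Σ(x_t−x̄)² = 159.1600
r_1 = 56.8600 / 159.1600 = 0.357

0.357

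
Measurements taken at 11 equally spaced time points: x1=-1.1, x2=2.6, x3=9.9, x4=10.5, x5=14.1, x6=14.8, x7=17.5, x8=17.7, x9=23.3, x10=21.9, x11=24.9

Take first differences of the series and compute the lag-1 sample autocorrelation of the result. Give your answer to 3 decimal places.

First differences Δx: 3.7, 7.3, 0.6, 3.6, 0.7, 2.7, 0.2, 5.6, -1.4, 3.0
Mean of differences = 2.6000
Numerator Σ(Δx_t−Δx̄)(Δx_{t+1}−Δx̄) = -29.3600
Denominator Σ(Δx_t−Δx̄)² = 62.8400
r_1(Δx) = -29.3600 / 62.8400 = -0.467

-0.467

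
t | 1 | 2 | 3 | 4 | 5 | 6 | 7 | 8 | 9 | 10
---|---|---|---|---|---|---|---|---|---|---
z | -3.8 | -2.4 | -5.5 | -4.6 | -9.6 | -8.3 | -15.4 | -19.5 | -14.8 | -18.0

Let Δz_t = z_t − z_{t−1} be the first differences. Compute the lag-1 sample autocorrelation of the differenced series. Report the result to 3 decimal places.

-0.470

First differences Δz: 1.4, -3.1, 0.9, -5.0, 1.3, -7.1, -4.1, 4.7, -3.2
Mean of differences = -1.5778
Numerator Σ(Δz_t−Δz̄)(Δz_{t+1}−Δz̄) = -54.6138
Denominator Σ(Δz_t−Δz̄)² = 116.2156
r_1(Δz) = -54.6138 / 116.2156 = -0.470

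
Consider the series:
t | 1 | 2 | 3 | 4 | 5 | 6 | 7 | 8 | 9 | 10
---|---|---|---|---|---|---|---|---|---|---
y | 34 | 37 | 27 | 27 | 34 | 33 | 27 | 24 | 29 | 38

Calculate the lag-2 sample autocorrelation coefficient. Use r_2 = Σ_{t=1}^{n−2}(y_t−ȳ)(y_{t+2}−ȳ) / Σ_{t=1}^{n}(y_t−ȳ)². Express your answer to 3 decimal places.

Mean ȳ = (34 + 37 + 27 + 27 + 34 + 33 + 27 + 24 + 29 + 38)/10 = 31.0000
Numerator Σ_{t=1}^{8}(y_t−ȳ)(y_{t+2}−ȳ) = -123.0000
Denominator Σ(y_t−ȳ)² = 208.0000
r_2 = -123.0000 / 208.0000 = -0.591

-0.591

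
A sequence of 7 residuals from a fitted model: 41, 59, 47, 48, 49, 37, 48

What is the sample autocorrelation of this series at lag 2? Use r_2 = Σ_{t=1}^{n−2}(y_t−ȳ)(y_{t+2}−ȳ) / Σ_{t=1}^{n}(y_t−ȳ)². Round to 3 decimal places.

Mean ȳ = (41 + 59 + 47 + 48 + 49 + 37 + 48)/7 = 47.0000
Deviations from mean: -6.0000, 12.0000, 0.0000, 1.0000, 2.0000, -10.0000, 1.0000
Numerator Σ_{t=1}^{5}(y_t−ȳ)(y_{t+2}−ȳ) = 4.0000
Denominator Σ(y_t−ȳ)² = 286.0000
r_2 = 4.0000 / 286.0000 = 0.014

0.014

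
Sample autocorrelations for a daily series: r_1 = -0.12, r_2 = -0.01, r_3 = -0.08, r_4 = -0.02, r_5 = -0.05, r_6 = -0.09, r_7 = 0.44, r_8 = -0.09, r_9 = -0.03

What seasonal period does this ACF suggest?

The largest autocorrelation is r_7 = 0.44; the remaining lags stay at or below -0.01.
The dominant spike at lag 7 indicates a seasonal period of 7.

7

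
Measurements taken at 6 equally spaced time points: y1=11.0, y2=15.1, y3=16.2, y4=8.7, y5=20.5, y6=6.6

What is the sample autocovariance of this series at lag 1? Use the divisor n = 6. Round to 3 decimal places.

-15.272

Mean ȳ = (11.0 + 15.1 + 16.2 + 8.7 + 20.5 + 6.6)/6 = 13.0167
Deviations: -2.0167, 2.0833, 3.1833, -4.3167, 7.4833, -6.4167
Σ_{t=1}^{5}(y_t−ȳ)(y_{t+1}−ȳ) = -91.6319
γ_1 = -91.6319 / 6 = -15.272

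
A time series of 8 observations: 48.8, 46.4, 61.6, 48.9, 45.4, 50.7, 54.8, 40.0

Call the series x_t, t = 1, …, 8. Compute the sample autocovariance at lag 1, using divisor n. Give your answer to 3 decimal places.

-11.233

Mean x̄ = (48.8 + 46.4 + 61.6 + 48.9 + 45.4 + 50.7 + 54.8 + 40.0)/8 = 49.5750
Deviations: -0.7750, -3.1750, 12.0250, -0.6750, -4.1750, 1.1250, 5.2250, -9.5750
Σ_{t=1}^{7}(x_t−x̄)(x_{t+1}−x̄) = -89.8656
γ_1 = -89.8656 / 8 = -11.233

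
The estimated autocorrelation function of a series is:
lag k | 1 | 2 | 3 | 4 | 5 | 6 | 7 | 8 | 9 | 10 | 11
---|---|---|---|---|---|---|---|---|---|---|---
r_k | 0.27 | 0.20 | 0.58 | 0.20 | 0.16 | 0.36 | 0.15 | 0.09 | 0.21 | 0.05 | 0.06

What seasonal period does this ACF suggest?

3

The largest autocorrelation is r_3 = 0.58, with a weaker echo at lag 6 (0.36); the remaining lags stay at or below 0.27. The elevated value at lag 1 (0.27), dropping to 0.20 at lag 2, reflects decaying short-term dependence rather than seasonality.
The dominant spike at lag 3 indicates a seasonal period of 3.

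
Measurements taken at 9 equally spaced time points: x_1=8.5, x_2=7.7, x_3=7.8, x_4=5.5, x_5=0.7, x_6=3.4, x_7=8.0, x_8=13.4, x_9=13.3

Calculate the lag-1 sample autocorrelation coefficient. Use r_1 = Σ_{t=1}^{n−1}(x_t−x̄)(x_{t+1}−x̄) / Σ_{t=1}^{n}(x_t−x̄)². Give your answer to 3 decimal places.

0.561

Mean x̄ = (8.5 + 7.7 + 7.8 + 5.5 + 0.7 + 3.4 + 8.0 + 13.4 + 13.3)/9 = 7.5889
Numerator Σ_{t=1}^{8}(x_t−x̄)(x_{t+1}−x̄) = 76.7854
Denominator Σ(x_t−x̄)² = 136.8089
r_1 = 76.7854 / 136.8089 = 0.561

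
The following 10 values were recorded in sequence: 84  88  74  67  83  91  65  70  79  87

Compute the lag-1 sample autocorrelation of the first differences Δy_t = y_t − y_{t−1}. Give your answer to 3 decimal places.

First differences Δy: 4, -14, -7, 16, 8, -26, 5, 9, 8
Mean of differences = 0.3333
Numerator Σ(Δy_t−Δȳ)(Δy_{t+1}−Δȳ) = -160.1111
Denominator Σ(Δy_t−Δȳ)² = 1426.0000
r_1(Δy) = -160.1111 / 1426.0000 = -0.112

-0.112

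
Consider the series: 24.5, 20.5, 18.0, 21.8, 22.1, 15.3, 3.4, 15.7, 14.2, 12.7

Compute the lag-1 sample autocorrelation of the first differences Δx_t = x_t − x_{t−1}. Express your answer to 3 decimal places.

First differences Δx: -4.0, -2.5, 3.8, 0.3, -6.8, -11.9, 12.3, -1.5, -1.5
Mean of differences = -1.3111
Numerator Σ(Δx_t−Δx̄)(Δx_{t+1}−Δx̄) = -92.0290
Denominator Σ(Δx_t−Δx̄)² = 364.9489
r_1(Δx) = -92.0290 / 364.9489 = -0.252

-0.252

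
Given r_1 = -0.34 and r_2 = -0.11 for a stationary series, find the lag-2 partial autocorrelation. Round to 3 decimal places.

φ_{22} = (r_2 − r_1²) / (1 − r_1²)
r_1² = (-0.34)² = 0.1156
Numerator = -0.11 − 0.1156 = -0.2256; denominator = 1 − 0.1156 = 0.8844
φ_{22} = -0.2256 / 0.8844 = -0.255

-0.255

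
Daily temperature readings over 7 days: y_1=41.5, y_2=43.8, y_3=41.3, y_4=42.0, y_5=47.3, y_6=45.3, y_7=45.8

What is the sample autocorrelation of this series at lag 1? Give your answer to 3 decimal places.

0.193

Mean ȳ = (41.5 + 43.8 + 41.3 + 42.0 + 47.3 + 45.3 + 45.8)/7 = 43.8571
Deviations from mean: -2.3571, -0.0571, -2.5571, -1.8571, 3.4429, 1.4429, 1.9429
Numerator Σ_{t=1}^{6}(y_t−ȳ)(y_{t+1}−ȳ) = 6.4067
Denominator Σ(y_t−ȳ)² = 33.2571
r_1 = 6.4067 / 33.2571 = 0.193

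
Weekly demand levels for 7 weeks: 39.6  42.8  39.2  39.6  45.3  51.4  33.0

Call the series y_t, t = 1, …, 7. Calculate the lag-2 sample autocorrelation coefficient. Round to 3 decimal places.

-0.291

Mean ȳ = (39.6 + 42.8 + 39.2 + 39.6 + 45.3 + 51.4 + 33.0)/7 = 41.5571
Deviations from mean: -1.9571, 1.2429, -2.3571, -1.9571, 3.7429, 9.8429, -8.5571
Σ(y_t−ȳ)(y_{t+2}−ȳ) = (4.6133) + (-2.4324) + (-8.8224) + (-19.2639) + (-32.0282) = -57.9337
Denominator Σ(y_t−ȳ)² = 198.8771
r_2 = -57.9337 / 198.8771 = -0.291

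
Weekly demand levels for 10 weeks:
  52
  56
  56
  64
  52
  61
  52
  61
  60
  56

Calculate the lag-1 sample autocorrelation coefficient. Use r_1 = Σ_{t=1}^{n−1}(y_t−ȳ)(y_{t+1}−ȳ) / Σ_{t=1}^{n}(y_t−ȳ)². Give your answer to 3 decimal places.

-0.518

Mean ȳ = (52 + 56 + 56 + 64 + 52 + 61 + 52 + 61 + 60 + 56)/10 = 57.0000
Numerator Σ_{t=1}^{9}(y_t−ȳ)(y_{t+1}−ȳ) = -87.0000
Denominator Σ(y_t−ȳ)² = 168.0000
r_1 = -87.0000 / 168.0000 = -0.518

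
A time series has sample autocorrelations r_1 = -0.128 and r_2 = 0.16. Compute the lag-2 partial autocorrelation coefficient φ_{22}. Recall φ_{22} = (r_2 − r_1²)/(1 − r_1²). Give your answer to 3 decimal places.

0.146

φ_{22} = (r_2 − r_1²) / (1 − r_1²)
r_1² = (-0.128)² = 0.016384
Numerator = 0.16 − 0.0164 = 0.1436; denominator = 1 − 0.0164 = 0.9836
φ_{22} = 0.1436 / 0.9836 = 0.146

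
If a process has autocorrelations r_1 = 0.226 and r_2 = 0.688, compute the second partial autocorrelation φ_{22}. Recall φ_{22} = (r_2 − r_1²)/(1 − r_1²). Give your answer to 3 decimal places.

φ_{22} = (r_2 − r_1²) / (1 − r_1²)
r_1² = (0.226)² = 0.051076
Numerator = 0.688 − 0.0511 = 0.6369; denominator = 1 − 0.0511 = 0.9489
φ_{22} = 0.6369 / 0.9489 = 0.671

0.671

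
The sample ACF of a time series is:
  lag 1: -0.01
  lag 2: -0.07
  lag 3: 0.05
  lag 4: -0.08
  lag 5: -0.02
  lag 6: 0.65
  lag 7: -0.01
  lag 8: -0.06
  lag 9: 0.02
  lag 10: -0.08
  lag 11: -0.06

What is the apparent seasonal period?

6

The largest autocorrelation is r_6 = 0.65; the remaining lags stay at or below 0.05.
The dominant spike at lag 6 indicates a seasonal period of 6.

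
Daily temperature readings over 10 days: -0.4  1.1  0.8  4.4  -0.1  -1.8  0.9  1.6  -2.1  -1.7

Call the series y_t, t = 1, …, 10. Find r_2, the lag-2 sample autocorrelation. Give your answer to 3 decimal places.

-0.370

Mean ȳ = (-0.4 + 1.1 + 0.8 + 4.4 − 0.1 − 1.8 + 0.9 + 1.6 − 2.1 − 1.7)/10 = 0.2700
Numerator Σ_{t=1}^{8}(y_t−ȳ)(y_{t+2}−ȳ) = -12.7718
Denominator Σ(y_t−ȳ)² = 34.5610
r_2 = -12.7718 / 34.5610 = -0.370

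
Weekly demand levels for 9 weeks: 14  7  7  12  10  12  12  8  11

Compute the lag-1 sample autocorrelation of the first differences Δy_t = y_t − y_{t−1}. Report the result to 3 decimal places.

First differences Δy: -7, 0, 5, -2, 2, 0, -4, 3
Mean of differences = -0.3750
Numerator Σ(Δy_t−Δȳ)(Δy_{t+1}−Δȳ) = -25.7656
Denominator Σ(Δy_t−Δȳ)² = 105.8750
r_1(Δy) = -25.7656 / 105.8750 = -0.243

-0.243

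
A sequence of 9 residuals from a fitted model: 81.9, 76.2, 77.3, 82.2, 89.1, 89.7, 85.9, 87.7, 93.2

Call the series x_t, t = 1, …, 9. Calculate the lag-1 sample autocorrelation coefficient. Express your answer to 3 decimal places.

0.566

Mean x̄ = (81.9 + 76.2 + 77.3 + 82.2 + 89.1 + 89.7 + 85.9 + 87.7 + 93.2)/9 = 84.8000
Numerator Σ_{t=1}^{8}(x_t−x̄)(x_{t+1}−x̄) = 151.7700
Denominator Σ(x_t−x̄)² = 268.0600
r_1 = 151.7700 / 268.0600 = 0.566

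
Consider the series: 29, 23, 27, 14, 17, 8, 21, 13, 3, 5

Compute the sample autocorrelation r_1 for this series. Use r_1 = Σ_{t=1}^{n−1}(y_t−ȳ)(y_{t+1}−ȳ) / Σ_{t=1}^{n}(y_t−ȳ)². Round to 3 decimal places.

Mean ȳ = (29 + 23 + 27 + 14 + 17 + 8 + 21 + 13 + 3 + 5)/10 = 16.0000
Numerator Σ_{t=1}^{9}(y_t−ȳ)(y_{t+1}−ȳ) = 263.0000
Denominator Σ(y_t−ȳ)² = 732.0000
r_1 = 263.0000 / 732.0000 = 0.359

0.359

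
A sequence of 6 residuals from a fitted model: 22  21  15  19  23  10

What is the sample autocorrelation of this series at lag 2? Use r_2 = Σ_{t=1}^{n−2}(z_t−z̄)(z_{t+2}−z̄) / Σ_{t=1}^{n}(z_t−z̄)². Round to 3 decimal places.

Mean z̄ = (22 + 21 + 15 + 19 + 23 + 10)/6 = 18.3333
Σ(z_t−z̄)(z_{t+2}−z̄) = (-12.2222) + (1.7778) + (-15.5556) + (-5.5556) = -31.5556
Denominator Σ(z_t−z̄)² = 123.3333
r_2 = -31.5556 / 123.3333 = -0.256

-0.256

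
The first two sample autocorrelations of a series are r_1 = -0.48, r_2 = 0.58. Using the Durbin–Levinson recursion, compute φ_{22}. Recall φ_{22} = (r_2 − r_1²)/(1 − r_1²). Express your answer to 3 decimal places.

φ_{22} = (r_2 − r_1²) / (1 − r_1²)
r_1² = (-0.48)² = 0.2304
Numerator = 0.58 − 0.2304 = 0.3496; denominator = 1 − 0.2304 = 0.7696
φ_{22} = 0.3496 / 0.7696 = 0.454

0.454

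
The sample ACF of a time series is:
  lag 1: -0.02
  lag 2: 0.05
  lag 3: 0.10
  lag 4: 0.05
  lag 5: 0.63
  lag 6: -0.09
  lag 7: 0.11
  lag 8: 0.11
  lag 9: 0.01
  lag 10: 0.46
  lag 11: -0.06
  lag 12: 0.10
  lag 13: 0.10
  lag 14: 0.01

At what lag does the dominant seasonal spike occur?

The largest autocorrelation is r_5 = 0.63, with a weaker echo at lag 10 (0.46); the remaining lags stay at or below 0.11.
The dominant spike at lag 5 indicates a seasonal period of 5.

5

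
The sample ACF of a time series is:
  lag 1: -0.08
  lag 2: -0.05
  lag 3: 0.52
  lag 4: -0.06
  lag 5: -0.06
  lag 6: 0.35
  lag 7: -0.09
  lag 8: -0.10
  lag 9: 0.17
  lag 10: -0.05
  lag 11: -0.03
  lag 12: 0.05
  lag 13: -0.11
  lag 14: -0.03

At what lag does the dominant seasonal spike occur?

3

The largest autocorrelation is r_3 = 0.52, with weaker echoes at lags 6 (0.35) and 9 (0.17); the remaining lags stay at or below 0.05.
The dominant spike at lag 3 indicates a seasonal period of 3.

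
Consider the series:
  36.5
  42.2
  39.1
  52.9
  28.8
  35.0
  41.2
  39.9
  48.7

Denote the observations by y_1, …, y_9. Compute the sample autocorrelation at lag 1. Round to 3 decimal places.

-0.284

Mean ȳ = (36.5 + 42.2 + 39.1 + 52.9 + 28.8 + 35.0 + 41.2 + 39.9 + 48.7)/9 = 40.4778
Numerator Σ_{t=1}^{8}(y_t−ȳ)(y_{t+1}−ȳ) = -116.5583
Denominator Σ(y_t−ȳ)² = 409.8356
r_1 = -116.5583 / 409.8356 = -0.284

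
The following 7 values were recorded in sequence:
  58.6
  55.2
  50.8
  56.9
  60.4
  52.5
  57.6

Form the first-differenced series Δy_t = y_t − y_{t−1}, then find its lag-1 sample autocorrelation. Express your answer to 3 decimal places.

First differences Δy: -3.4, -4.4, 6.1, 3.5, -7.9, 5.1
Mean of differences = -0.1667
Numerator Σ(Δy_t−Δȳ)(Δy_{t+1}−Δȳ) = -58.9478
Denominator Σ(Δy_t−Δȳ)² = 168.6333
r_1(Δy) = -58.9478 / 168.6333 = -0.350

-0.350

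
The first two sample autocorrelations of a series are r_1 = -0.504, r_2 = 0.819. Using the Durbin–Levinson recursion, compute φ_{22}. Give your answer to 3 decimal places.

φ_{22} = (r_2 − r_1²) / (1 − r_1²)
r_1² = (-0.504)² = 0.254016
Numerator = 0.819 − 0.2540 = 0.5650; denominator = 1 − 0.2540 = 0.7460
φ_{22} = 0.5650 / 0.7460 = 0.757

0.757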